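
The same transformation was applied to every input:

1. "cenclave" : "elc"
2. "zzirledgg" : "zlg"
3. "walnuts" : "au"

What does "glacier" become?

Looking at the pairs, the operation is to swap the first and last characters, then keep one character in every 3, starting at position 2 (positions 2nd, 5th, 8th, ...).
Applying both steps to "glacier": "rlacieg", then "li".

li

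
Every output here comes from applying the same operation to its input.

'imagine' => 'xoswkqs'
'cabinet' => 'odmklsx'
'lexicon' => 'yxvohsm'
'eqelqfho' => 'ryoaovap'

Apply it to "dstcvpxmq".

Rule — shift every letter 10 places forward in the alphabet (wrapping around), then move the last 2 characters to the front (rotate right by 2).
Applying both steps to "dstcvpxmq": "ncdmfzhwa", then "wancdmfzh".

wancdmfzh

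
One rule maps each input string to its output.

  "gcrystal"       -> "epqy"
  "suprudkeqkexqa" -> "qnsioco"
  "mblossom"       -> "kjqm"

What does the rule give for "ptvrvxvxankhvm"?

ntttyit

In each case the input is transformed by: shift every letter 2 places backward in the alphabet (wrapping around), then keep every other character starting from the first (positions 1st, 3rd, 5th, ...).
For "ptvrvxvxankhvm", step one produces "nrtptvtvyliftk"; step two turns that into "ntttyit".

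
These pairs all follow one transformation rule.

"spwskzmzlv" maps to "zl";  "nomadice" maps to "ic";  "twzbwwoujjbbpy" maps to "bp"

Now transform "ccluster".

te

What's happening: move the last 3 characters to the front (rotate right by 3), then keep only the first 2 characters.
Working it through for "ccluster": intermediate "tercclus", final "te".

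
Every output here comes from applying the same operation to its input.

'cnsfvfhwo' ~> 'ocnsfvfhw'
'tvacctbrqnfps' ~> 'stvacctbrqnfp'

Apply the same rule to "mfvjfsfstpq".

The rule is to move the last character to the front.
So "mfvjfsfstpq" becomes "qmfvjfsfstp".

qmfvjfsfstp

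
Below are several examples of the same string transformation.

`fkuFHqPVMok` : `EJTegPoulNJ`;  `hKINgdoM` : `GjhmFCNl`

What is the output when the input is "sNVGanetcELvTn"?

The transformation: flip the case of every letter, then shift every letter 1 place backward in the alphabet (wrapping around).
On "sNVGanetcELvTn": the first step gives "SnvgANETCelVtN", and the second then gives "RmufZMDSBdkUsM".

RmufZMDSBdkUsM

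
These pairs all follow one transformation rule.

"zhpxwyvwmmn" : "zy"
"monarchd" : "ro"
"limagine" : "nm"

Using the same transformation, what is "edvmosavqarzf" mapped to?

The transformation: sort the characters into reverse alphabetical order, then keep only the first 2 characters.
Working it through for "edvmosavqarzf": intermediate "zvvsrqomfedaa", final "zv".

zv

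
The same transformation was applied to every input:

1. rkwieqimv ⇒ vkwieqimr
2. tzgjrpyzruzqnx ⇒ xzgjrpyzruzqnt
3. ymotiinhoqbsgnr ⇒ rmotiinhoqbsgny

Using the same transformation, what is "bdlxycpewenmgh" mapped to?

hdlxycpewenmgb

The transformation: swap the first and last characters.
On "bdlxycpewenmgh" that produces "hdlxycpewenmgb".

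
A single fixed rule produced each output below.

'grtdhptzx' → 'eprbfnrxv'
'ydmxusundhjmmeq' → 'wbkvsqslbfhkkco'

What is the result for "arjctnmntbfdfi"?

ypharlklrzdbdg

What's happening: shift every letter 2 places backward in the alphabet (wrapping around).
Doing the same to "arjctnmntbfdfi": "ypharlklrzdbdg".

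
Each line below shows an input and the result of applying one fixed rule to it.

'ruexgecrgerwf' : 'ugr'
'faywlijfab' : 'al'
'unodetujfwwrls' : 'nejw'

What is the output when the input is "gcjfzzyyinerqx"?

The transformation: delete the last 3 characters, then keep one character in every 3, starting at position 2 (positions 2nd, 5th, 8th, ...).
Working it through for "gcjfzzyyinerqx": intermediate "gcjfzzyyine", final "czye".
(Check on "faywlijfab": → "faywlij" → "al" ✓)

czye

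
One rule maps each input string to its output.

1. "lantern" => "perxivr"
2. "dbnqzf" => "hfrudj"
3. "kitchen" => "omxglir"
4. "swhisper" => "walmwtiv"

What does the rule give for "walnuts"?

The rule is to shift every letter 4 places forward in the alphabet (wrapping around).
On "walnuts" that produces "aepryxw".

aepryxw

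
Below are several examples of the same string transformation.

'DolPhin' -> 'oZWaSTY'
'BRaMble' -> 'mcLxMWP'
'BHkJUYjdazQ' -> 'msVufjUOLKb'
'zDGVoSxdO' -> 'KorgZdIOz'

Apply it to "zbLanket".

Looking at the pairs, the operation is to shift every letter 11 places forward in the alphabet (wrapping around), then flip the case of every letter.
Applying both steps to "zbLanket": "kmWlyvpe", then "KMwLYVPE".

KMwLYVPE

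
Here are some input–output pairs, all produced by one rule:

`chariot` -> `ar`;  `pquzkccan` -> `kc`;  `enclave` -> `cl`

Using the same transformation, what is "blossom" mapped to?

os

The rule is to move the last 3 characters to the front (rotate right by 3), then keep only the last 2 characters.
"blossom" → "somblos" → "os".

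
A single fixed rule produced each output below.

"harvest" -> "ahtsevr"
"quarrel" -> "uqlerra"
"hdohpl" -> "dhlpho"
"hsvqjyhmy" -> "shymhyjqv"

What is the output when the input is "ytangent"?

tytnegna

The rule is to move the first 2 characters to the end (rotate left by 2), then reverse the string.
On "ytangent": the first step gives "angentyt", and the second then gives "tytnegna".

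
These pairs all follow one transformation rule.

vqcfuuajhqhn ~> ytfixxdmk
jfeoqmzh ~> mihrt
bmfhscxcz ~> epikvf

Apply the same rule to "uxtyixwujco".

xawblazx

Each output is the input with this applied: delete the last 3 characters, then shift every letter 3 places forward in the alphabet (wrapping around).
"uxtyixwujco" → "xawblazx".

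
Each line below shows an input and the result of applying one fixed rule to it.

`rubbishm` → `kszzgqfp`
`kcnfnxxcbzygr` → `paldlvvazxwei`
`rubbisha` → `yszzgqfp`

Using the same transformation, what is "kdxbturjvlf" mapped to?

dbvzrsphtji

Looking at the pairs, the operation is to shift every letter 2 places backward in the alphabet (wrapping around), then swap the first and last characters.
For "kdxbturjvlf", step one produces "ibvzrsphtjd"; step two turns that into "dbvzrsphtji".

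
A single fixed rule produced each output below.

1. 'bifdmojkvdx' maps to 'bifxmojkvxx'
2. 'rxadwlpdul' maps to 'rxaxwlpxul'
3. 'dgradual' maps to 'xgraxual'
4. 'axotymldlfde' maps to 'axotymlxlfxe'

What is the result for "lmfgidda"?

Looking at the pairs, the operation is to replace every "d" with "x".
"lmfgidda" → "lmfgixxa".

lmfgixxa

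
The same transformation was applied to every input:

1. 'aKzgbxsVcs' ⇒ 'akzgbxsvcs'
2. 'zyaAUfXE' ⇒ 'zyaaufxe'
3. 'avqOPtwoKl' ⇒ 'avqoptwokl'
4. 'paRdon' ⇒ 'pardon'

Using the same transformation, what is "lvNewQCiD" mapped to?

The pattern: convert every letter to lowercase.
Applying that to "lvNewQCiD" gives "lvnewqcid".

lvnewqcid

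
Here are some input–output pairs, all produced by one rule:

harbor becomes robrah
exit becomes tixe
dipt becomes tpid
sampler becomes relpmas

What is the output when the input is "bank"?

Each output is the input with this applied: reverse the string.
So "bank" becomes "knab".

knab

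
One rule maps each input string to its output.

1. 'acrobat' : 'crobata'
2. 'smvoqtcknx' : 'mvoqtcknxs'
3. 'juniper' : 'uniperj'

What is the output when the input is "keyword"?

Rule — move the first character to the end.
Applying that to "keyword" gives "eywordk".

eywordk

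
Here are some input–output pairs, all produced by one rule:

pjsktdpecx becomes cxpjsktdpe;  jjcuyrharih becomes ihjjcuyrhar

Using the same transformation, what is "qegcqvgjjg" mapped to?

Looking at the pairs, the operation is to move the last 2 characters to the front (rotate right by 2).
On "qegcqvgjjg" that produces "jgqegcqvgj".

jgqegcqvgj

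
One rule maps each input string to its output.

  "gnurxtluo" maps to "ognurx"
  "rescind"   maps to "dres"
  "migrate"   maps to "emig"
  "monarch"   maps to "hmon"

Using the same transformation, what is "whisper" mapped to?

rwhi

Rule — move the last character to the front, then delete the last 3 characters.
On "whisper": the first step gives "rwhispe", and the second then gives "rwhi".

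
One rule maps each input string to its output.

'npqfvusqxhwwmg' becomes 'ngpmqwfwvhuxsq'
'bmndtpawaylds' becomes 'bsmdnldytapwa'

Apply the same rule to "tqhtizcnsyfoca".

taqchotfiyzscn

Each output is the input with this applied: take characters alternately from the front and the back (1st, last, 2nd, 2nd-last, ...).
Doing the same to "tqhtizcnsyfoca": "taqchotfiyzscn".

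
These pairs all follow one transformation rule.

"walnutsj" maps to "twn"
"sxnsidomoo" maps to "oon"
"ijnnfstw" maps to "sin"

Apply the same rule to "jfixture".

The transformation: swap the front and back halves of the string, then keep one character in every 3, starting at position 2 (positions 2nd, 5th, 8th, ...).
For "jfixture" the result is "ujx".

ujx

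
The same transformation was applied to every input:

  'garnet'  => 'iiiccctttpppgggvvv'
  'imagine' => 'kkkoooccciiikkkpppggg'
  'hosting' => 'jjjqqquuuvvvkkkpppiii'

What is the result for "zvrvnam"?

bbbxxxtttxxxpppcccooo

The pattern: shift every letter 2 places forward in the alphabet (wrapping around), then repeat every character 3 times.
Starting from "zvrvnam": after the first operation, "bxtxpco"; after the second, "bbbxxxtttxxxpppcccooo".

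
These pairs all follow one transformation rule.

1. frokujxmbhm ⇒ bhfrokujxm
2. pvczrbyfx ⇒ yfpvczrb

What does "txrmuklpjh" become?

pjtxrmukl

The transformation: delete the last character, then move the last 2 characters to the front (rotate right by 2).
On "txrmuklpjh": the first step gives "txrmuklpj", and the second then gives "pjtxrmukl".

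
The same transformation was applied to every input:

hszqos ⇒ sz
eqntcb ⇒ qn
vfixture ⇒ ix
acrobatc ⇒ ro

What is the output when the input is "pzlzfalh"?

The transformation: swap the front and back halves of the string, then keep only the last 2 characters.
Doing the same to "pzlzfalh": "lz".

lz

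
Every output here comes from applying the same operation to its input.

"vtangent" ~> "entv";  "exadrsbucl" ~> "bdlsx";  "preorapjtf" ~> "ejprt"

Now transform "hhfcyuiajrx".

Looking at the pairs, the operation is to sort the characters into alphabetical order, then keep every other character starting from the second (positions 2nd, 4th, 6th, ...).
For "hhfcyuiajrx" the result is "chirx".

chirx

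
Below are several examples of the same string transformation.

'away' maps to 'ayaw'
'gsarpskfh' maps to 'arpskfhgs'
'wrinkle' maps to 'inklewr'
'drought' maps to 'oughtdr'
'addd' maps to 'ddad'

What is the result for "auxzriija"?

xzriijaau

In each case the input is transformed by: move the first 2 characters to the end (rotate left by 2).
Applying that to "auxzriija" gives "xzriijaau".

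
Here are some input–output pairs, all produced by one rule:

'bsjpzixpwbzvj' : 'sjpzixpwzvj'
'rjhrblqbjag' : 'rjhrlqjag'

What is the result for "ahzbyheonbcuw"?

In each case the input is transformed by: remove every "b".
"ahzbyheonbcuw" → "ahzyheoncuw".

ahzyheoncuw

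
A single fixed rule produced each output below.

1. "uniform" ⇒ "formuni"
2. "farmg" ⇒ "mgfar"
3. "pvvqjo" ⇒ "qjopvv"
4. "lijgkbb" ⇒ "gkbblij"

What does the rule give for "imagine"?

In each case the input is transformed by: move the first 3 characters to the end (rotate left by 3).
On "imagine" that produces "gineima".

gineima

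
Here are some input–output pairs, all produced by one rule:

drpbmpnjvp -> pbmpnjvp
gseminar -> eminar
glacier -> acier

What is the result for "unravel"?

The transformation: delete the first 2 characters.
"unravel" → "ravel".

ravel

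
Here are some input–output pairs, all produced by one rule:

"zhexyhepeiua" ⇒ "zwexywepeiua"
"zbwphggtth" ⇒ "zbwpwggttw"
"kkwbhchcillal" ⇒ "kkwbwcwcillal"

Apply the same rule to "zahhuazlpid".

What's happening: replace every "h" with "w".
"zahhuazlpid" → "zawwuazlpid".

zawwuazlpid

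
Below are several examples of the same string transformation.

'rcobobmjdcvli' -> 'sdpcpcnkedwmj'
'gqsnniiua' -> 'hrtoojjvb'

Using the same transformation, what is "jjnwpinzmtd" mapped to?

The rule is to shift every letter 1 place forward in the alphabet (wrapping around).
"jjnwpinzmtd" → "kkoxqjoanue".

kkoxqjoanue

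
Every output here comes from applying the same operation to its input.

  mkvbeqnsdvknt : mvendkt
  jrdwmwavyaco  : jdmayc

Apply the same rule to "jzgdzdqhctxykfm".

jgzqcxkm

Rule — keep every other character starting from the first (positions 1st, 3rd, 5th, ...).
Doing the same to "jzgdzdqhctxykfm": "jgzqcxkm".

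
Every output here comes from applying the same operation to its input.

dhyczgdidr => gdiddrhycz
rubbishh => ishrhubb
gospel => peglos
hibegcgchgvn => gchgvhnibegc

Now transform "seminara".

narsaemi

The pattern: swap the first and last characters, then swap the front and back halves of the string.
Working it through for "seminara": intermediate "aeminars", final "narsaemi".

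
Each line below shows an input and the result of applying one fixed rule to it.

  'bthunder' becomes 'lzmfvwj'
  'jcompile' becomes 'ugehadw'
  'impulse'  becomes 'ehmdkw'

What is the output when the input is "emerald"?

The transformation: delete the first character, then shift every letter 8 places backward in the alphabet (wrapping around).
For "emerald", step one produces "merald"; step two turns that into "ewjsdv".

ewjsdv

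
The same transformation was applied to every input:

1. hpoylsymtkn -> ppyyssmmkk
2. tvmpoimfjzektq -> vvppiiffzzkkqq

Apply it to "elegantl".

llggnnll

In each case the input is transformed by: keep every other character starting from the second (positions 2nd, 4th, 6th, ...), then double every character.
Starting from "elegantl": after the first operation, "lgnl"; after the second, "llggnnll".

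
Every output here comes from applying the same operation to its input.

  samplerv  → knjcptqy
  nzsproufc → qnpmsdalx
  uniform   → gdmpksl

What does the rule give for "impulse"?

What's happening: shift every letter 2 places backward in the alphabet (wrapping around), then move the first 2 characters to the end (rotate left by 2).
Working it through for "impulse": intermediate "gknsjqc", final "nsjqcgk".

nsjqcgk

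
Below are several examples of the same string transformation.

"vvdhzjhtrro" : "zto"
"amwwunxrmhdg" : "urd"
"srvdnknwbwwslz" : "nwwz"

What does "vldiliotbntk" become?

ltt

Each output is the input with this applied: delete the first 3 characters, then keep one character in every 3, starting at position 2 (positions 2nd, 5th, 8th, ...).
Working it through for "vldiliotbntk": intermediate "iliotbntk", final "ltt".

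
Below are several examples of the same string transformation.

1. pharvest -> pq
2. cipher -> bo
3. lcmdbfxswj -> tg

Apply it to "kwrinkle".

In each case the input is transformed by: shift every letter 3 places backward in the alphabet (wrapping around), then keep only the last 2 characters.
Starting from "kwrinkle": after the first operation, "htofkhib"; after the second, "ib".

ib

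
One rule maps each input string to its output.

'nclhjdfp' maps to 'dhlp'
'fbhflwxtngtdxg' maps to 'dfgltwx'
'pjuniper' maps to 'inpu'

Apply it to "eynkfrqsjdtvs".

ejnrsv

What's happening: sort the characters into alphabetical order, then keep every other character starting from the second (positions 2nd, 4th, 6th, ...).
"eynkfrqsjdtvs" → "defjknqrsstvy" → "ejnrsv".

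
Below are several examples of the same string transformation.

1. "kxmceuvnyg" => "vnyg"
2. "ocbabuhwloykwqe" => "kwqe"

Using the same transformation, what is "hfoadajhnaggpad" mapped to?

The pattern: keep only the last 4 characters.
Doing the same to "hfoadajhnaggpad": "gpad".

gpad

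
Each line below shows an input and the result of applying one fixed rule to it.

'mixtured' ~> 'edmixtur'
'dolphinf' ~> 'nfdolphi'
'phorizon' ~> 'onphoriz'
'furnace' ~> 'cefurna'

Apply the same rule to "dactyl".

Looking at the pairs, the operation is to move the last 2 characters to the front (rotate right by 2).
So "dactyl" becomes "yldact".

yldact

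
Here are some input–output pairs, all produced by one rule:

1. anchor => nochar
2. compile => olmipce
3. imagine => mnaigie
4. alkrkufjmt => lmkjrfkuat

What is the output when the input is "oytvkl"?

yktvol

Each output is the input with this applied: take characters alternately from the front and the back (1st, last, 2nd, 2nd-last, ...), then move the first 2 characters to the end (rotate left by 2).
So "oytvkl" becomes "yktvol".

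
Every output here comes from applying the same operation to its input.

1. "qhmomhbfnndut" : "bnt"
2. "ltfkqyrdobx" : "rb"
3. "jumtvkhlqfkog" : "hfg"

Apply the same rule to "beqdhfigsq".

Each output is the input with this applied: keep one character in every 3, starting at position 1 (positions 1st, 4th, 7th, ...), then delete the first 2 characters.
On "beqdhfigsq": the first step gives "bdiq", and the second then gives "iq".

iq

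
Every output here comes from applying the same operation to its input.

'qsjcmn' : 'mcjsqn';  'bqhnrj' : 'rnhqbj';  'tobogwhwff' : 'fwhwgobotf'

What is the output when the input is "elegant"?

nagelet

Rule — reverse the string, then move the first character to the end.
On "elegant": the first step gives "tnagele", and the second then gives "nagelet".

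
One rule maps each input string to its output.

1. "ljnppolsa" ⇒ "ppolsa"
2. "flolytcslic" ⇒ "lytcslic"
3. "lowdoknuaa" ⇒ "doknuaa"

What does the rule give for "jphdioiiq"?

dioiiq

Each output is the input with this applied: delete the first 3 characters.
On "jphdioiiq" that produces "dioiiq".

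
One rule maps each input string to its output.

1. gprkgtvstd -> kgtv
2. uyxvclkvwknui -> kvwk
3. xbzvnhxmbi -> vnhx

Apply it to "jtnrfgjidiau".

The pattern: delete the last 3 characters, then keep only the last 4 characters.
On "jtnrfgjidiau" that produces "gjid".

gjid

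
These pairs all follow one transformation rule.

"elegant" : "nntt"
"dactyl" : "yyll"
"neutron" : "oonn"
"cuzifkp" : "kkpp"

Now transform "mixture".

The pattern: double every character, then keep only the last 4 characters.
"mixture" → "rree".

rree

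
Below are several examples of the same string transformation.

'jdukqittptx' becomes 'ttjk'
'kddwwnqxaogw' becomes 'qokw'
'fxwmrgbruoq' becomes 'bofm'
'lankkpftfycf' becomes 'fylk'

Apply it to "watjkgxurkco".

Rule — keep one character in every 3, starting at position 1 (positions 1st, 4th, 7th, ...), then move the first 2 characters to the end (rotate left by 2).
For "watjkgxurkco", step one produces "wjxk"; step two turns that into "xkwj".

xkwj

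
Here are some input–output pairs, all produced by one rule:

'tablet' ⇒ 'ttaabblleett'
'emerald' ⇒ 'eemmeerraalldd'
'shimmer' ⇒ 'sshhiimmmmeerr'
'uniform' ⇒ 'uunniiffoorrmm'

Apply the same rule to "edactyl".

eeddaaccttyyll

The pattern: double every character.
"edactyl" → "eeddaaccttyyll".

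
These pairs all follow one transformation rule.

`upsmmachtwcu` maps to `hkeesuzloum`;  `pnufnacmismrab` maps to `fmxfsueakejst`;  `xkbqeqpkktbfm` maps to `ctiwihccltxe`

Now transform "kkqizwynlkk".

ciaroqfdcc

The pattern: shift every letter 8 places backward in the alphabet (wrapping around), then delete the first character.
So "kkqizwynlkk" becomes "ciaroqfdcc".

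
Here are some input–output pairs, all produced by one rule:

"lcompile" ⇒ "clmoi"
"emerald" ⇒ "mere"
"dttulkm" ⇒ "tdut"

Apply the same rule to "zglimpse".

The rule is to swap each adjacent pair of characters (1↔2, 3↔4, ...), then delete the last 3 characters.
So "zglimpse" becomes "gzilp".
(Check on "dttulkm": → "tdutklm" → "tdut" ✓)

gzilp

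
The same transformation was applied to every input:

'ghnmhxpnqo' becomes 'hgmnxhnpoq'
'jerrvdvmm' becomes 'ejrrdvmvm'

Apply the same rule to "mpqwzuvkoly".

Looking at the pairs, the operation is to swap each adjacent pair of characters (1↔2, 3↔4, ...).
For "mpqwzuvkoly" the result is "pmwquzkvloy".

pmwquzkvloy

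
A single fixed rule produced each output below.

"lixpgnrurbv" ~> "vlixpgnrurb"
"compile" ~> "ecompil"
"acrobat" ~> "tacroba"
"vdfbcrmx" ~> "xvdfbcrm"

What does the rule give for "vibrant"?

tvibran

Rule — move the last character to the front.
Doing the same to "vibrant": "tvibran".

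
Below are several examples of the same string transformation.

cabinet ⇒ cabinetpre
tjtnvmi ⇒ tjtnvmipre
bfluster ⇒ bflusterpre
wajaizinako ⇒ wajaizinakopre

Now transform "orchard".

orchardpre

Each output is the input with this applied: append "pre".
So "orchard" becomes "orchardpre".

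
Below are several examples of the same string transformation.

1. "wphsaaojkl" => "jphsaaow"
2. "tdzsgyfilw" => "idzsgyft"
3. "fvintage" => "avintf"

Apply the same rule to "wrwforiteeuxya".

xrwforiteeuw

Rule — delete the last 2 characters, then swap the first and last characters.
Applying both steps to "wrwforiteeuxya": "wrwforiteeux", then "xrwforiteeuw".
(Check on "wphsaaojkl": → "wphsaaoj" → "jphsaaow" ✓)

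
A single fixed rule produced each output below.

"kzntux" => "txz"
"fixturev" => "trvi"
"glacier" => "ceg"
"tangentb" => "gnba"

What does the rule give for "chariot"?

The rule is to move the first 2 characters to the end (rotate left by 2), then keep every other character starting from the second (positions 2nd, 4th, 6th, ...).
Working it through for "chariot": intermediate "ariotch", final "roc".

roc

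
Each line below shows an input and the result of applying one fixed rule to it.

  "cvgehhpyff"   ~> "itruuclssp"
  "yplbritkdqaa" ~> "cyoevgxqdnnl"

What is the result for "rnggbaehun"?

The rule is to move the first character to the end, then shift every letter 13 places forward in the alphabet (wrapping around) — i.e. ROT13.
Working it through for "rnggbaehun": intermediate "nggbaehunr", final "attonruhae".

attonruhae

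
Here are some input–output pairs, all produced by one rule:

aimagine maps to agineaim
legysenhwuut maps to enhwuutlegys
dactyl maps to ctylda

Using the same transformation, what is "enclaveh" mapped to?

The transformation: swap the front and back halves of the string, then move the last character to the front.
"enclaveh" → "lavehenc".

lavehenc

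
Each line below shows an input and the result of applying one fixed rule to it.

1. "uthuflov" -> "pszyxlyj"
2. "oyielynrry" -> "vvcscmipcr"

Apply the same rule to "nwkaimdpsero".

ivsraoemqhtw

Looking at the pairs, the operation is to move the last 3 characters to the front (rotate right by 3), then shift every letter 4 places forward in the alphabet (wrapping around).
Applying both steps to "nwkaimdpsero": "eronwkaimdps", then "ivsraoemqhtw".
(Check on "uthuflov": → "lovuthuf" → "pszyxlyj" ✓)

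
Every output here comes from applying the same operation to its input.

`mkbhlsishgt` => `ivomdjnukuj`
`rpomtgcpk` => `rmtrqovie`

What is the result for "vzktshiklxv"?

Looking at the pairs, the operation is to move the last 2 characters to the front (rotate right by 2), then shift every letter 2 places forward in the alphabet (wrapping around).
Doing the same to "vzktshiklxv": "zxxbmvujkmn".

zxxbmvujkmn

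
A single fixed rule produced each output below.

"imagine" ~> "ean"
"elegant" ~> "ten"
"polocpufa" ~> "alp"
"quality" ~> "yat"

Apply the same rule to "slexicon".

The pattern: move the last character to the front, then keep one character in every 3, starting at position 1 (positions 1st, 4th, 7th, ...).
"slexicon" → "nslexico" → "nec".

nec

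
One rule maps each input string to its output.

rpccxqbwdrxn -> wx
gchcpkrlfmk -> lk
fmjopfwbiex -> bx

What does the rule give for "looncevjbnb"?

Rule — keep one character in every 3, starting at position 2 (positions 2nd, 5th, 8th, ...), then delete the first 2 characters.
On "looncevjbnb": the first step gives "ocjb", and the second then gives "jb".
(Check on "gchcpkrlfmk": → "cplk" → "lk" ✓)

jb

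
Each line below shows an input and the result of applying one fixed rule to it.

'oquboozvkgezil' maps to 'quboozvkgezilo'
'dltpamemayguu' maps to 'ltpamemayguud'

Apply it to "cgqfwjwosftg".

The pattern: move the first character to the end.
Applying that to "cgqfwjwosftg" gives "gqfwjwosftgc".

gqfwjwosftgc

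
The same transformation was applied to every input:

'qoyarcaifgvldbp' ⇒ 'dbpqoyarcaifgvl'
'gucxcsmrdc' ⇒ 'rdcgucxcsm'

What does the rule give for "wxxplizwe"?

Looking at the pairs, the operation is to move the last 3 characters to the front (rotate right by 3).
"wxxplizwe" → "zwewxxpli".

zwewxxpli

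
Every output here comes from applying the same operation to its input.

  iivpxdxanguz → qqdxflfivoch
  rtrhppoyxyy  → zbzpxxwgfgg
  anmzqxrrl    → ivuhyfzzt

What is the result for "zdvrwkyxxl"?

In each case the input is transformed by: shift every letter 8 places forward in the alphabet (wrapping around).
So "zdvrwkyxxl" becomes "hldzesgfft".

hldzesgfft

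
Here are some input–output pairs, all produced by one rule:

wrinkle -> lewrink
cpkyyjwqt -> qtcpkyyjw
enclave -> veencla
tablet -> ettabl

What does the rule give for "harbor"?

orharb

The pattern: move the last 2 characters to the front (rotate right by 2).
On "harbor" that produces "orharb".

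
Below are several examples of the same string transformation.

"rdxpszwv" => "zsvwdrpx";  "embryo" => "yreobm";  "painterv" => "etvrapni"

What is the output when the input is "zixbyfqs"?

fysqizbx

The pattern: swap the front and back halves of the string, then swap each adjacent pair of characters (1↔2, 3↔4, ...).
Applying both steps to "zixbyfqs": "yfqszixb", then "fysqizbx".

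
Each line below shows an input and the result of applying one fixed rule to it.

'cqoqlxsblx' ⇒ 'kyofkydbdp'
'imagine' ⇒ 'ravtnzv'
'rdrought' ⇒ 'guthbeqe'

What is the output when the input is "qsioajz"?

Rule — shift every letter 13 places forward in the alphabet (wrapping around) — i.e. ROT13, then reverse the string.
So "qsioajz" becomes "mwnbvfd".
(Check on "imagine": → "vzntvar" → "ravtnzv" ✓)

mwnbvfd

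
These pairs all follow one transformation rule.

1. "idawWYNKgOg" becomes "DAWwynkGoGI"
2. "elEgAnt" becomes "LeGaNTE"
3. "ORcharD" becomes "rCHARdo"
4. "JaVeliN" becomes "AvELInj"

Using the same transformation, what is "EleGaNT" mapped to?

The rule is to move the first character to the end, then flip the case of every letter.
Starting from "EleGaNT": after the first operation, "leGaNTE"; after the second, "LEgAnte".

LEgAnte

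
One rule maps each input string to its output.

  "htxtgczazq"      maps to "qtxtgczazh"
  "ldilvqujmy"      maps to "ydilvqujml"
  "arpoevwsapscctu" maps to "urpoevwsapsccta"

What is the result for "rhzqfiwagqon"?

nhzqfiwagqor

In each case the input is transformed by: swap the first and last characters.
So "rhzqfiwagqon" becomes "nhzqfiwagqor".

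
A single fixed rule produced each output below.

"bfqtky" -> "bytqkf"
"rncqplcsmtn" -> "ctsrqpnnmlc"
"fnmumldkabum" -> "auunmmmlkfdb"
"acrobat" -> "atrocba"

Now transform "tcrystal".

Rule — sort the characters into reverse alphabetical order, then move the last character to the front.
Starting from "tcrystal": after the first operation, "yttsrlca"; after the second, "ayttsrlc".
(Check on "acrobat": → "trocbaa" → "atrocba" ✓)

ayttsrlc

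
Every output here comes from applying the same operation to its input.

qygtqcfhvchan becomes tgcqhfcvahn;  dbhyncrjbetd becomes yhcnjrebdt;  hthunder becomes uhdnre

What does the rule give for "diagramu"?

gaarum

The transformation: swap each adjacent pair of characters (1↔2, 3↔4, ...), then delete the first 2 characters.
"diagramu" → "idgaarum" → "gaarum".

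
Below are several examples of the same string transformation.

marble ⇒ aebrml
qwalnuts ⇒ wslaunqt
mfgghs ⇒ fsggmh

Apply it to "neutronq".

What's happening: swap the first and last characters, then swap each adjacent pair of characters (1↔2, 3↔4, ...).
Starting from "neutronq": after the first operation, "qeutronn"; after the second, "eqtuornn".
(Check on "mfgghs": → "sfgghm" → "fsggmh" ✓)

eqtuornn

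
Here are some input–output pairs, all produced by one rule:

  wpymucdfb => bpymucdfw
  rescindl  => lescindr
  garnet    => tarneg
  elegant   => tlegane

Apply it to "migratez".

zigratem

What's happening: swap the first and last characters.
Applying that to "migratez" gives "zigratem".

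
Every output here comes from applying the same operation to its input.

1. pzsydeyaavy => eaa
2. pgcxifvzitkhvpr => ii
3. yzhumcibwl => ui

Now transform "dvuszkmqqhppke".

ue

The rule is to keep only the vowels.
Applying that to "dvuszkmqqhppke" gives "ue".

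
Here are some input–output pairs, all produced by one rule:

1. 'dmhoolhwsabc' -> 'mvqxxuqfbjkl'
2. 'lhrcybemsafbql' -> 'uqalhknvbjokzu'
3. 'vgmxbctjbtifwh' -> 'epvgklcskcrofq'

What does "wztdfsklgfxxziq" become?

Each output is the input with this applied: shift every letter 9 places forward in the alphabet (wrapping around).
"wztdfsklgfxxziq" → "ficmobtupoggirz".

ficmobtupoggirz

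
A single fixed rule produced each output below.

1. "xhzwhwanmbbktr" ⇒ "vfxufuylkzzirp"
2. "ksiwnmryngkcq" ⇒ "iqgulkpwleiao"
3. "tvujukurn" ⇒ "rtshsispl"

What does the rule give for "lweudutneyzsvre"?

Rule — shift every letter 2 places backward in the alphabet (wrapping around).
Doing the same to "lweudutneyzsvre": "jucsbsrlcwxqtpc".

jucsbsrlcwxqtpc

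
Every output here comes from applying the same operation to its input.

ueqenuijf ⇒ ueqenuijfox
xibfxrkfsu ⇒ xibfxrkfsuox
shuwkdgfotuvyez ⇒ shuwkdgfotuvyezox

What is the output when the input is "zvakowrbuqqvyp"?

zvakowrbuqqvypox

The rule is to append "ox".
Applying that to "zvakowrbuqqvyp" gives "zvakowrbuqqvypox".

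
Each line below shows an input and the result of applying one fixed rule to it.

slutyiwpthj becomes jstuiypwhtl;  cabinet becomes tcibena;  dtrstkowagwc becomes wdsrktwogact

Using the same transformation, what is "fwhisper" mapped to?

efihpsrw

The rule is to swap each adjacent pair of characters (1↔2, 3↔4, ...), then swap the first and last characters.
For "fwhisper", step one produces "wfihpsre"; step two turns that into "efihpsrw".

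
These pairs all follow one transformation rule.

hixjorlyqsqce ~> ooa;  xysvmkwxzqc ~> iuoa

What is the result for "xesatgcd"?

The pattern: shift every letter 2 places backward in the alphabet (wrapping around), then keep only the vowels.
On "xesatgcd": the first step gives "vcqyreab", and the second then gives "ea".

ea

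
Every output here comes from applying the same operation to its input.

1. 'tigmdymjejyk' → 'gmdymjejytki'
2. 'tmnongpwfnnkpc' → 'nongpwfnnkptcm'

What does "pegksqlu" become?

What's happening: swap the first and last characters, then move the first 2 characters to the end (rotate left by 2).
Working it through for "pegksqlu": intermediate "uegksqlp", final "gksqlpue".

gksqlpue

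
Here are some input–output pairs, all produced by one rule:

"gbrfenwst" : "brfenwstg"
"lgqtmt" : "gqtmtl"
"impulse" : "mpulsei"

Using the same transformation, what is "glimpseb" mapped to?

limpsebg

The pattern: move the first character to the end.
"glimpseb" → "limpsebg".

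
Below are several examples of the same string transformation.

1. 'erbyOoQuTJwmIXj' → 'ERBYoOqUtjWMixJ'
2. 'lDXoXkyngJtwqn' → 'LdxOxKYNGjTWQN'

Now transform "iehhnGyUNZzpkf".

Looking at the pairs, the operation is to flip the case of every letter.
Doing the same to "iehhnGyUNZzpkf": "IEHHNgYunzZPKF".

IEHHNgYunzZPKF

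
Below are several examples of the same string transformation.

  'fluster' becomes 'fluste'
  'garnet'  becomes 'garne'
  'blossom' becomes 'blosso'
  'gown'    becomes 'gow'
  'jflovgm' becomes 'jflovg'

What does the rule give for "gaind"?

gain

The rule is to delete the last character.
Doing the same to "gaind": "gain".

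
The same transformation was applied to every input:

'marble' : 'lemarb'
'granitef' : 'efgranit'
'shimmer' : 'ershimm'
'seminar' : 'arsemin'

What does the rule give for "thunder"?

erthund

The rule is to move the last 2 characters to the front (rotate right by 2).
So "thunder" becomes "erthund".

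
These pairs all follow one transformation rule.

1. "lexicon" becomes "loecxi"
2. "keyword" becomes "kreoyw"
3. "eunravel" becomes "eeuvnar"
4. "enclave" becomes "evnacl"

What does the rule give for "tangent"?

Each output is the input with this applied: delete the last character, then take characters alternately from the front and the back (1st, last, 2nd, 2nd-last, ...).
Applying that to "tangent" gives "tnaeng".

tnaeng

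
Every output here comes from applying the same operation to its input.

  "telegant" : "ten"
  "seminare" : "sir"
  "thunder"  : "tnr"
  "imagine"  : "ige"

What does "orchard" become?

ohd

In each case the input is transformed by: keep one character in every 3, starting at position 1 (positions 1st, 4th, 7th, ...).
Doing the same to "orchard": "ohd".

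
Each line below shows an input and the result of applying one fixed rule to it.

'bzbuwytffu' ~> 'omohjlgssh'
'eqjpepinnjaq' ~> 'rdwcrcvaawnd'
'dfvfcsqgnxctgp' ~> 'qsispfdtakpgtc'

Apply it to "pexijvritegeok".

crkvwievgrtrbx

What's happening: shift every letter 13 places forward in the alphabet (wrapping around) — i.e. ROT13.
Doing the same to "pexijvritegeok": "crkvwievgrtrbx".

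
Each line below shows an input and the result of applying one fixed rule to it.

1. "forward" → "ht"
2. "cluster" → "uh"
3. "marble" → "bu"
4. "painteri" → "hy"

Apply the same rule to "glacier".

uh

In each case the input is transformed by: shift every letter 10 places backward in the alphabet (wrapping around), then keep only the last 2 characters.
Doing the same to "glacier": "uh".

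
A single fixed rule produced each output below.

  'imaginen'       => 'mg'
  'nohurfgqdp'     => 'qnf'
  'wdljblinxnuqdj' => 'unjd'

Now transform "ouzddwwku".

wod

The rule is to sort the characters into reverse alphabetical order, then keep one character in every 3, starting at position 3 (positions 3rd, 6th, 9th, ...).
Working it through for "ouzddwwku": intermediate "zwwuuokdd", final "wod".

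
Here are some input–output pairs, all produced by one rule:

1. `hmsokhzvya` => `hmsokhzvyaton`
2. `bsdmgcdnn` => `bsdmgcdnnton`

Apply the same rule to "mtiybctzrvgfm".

The rule is to append "ton".
Applying that to "mtiybctzrvgfm" gives "mtiybctzrvgfmton".

mtiybctzrvgfmton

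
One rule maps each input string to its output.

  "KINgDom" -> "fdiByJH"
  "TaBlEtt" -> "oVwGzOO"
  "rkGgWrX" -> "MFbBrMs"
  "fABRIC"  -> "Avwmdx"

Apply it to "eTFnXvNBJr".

The rule is to shift every letter 5 places backward in the alphabet (wrapping around), then flip the case of every letter.
Starting from "eTFnXvNBJr": after the first operation, "zOAiSqIWEm"; after the second, "ZoaIsQiweM".

ZoaIsQiweM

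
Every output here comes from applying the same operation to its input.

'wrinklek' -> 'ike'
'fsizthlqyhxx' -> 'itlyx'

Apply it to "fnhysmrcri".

The rule is to keep every other character starting from the first (positions 1st, 3rd, 5th, ...), then delete the first character.
For "fnhysmrcri", step one produces "fhsrr"; step two turns that into "hsrr".

hsrr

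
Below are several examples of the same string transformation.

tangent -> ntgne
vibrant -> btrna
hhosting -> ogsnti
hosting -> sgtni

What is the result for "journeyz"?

uzryne

Each output is the input with this applied: delete the first 2 characters, then take characters alternately from the front and the back (1st, last, 2nd, 2nd-last, ...).
On "journeyz": the first step gives "urneyz", and the second then gives "uzryne".
(Check on "hosting": → "sting" → "sgtni" ✓)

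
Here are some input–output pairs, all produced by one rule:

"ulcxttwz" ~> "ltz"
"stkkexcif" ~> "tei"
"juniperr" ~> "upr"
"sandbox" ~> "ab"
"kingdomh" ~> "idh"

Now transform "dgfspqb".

In each case the input is transformed by: keep one character in every 3, starting at position 2 (positions 2nd, 5th, 8th, ...).
Doing the same to "dgfspqb": "gp".

gp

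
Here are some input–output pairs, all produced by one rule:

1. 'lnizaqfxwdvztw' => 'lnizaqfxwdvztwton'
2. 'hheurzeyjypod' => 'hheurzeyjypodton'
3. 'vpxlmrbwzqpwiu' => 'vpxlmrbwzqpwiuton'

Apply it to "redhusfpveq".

The rule is to append "ton".
On "redhusfpveq" that produces "redhusfpveqton".

redhusfpveqton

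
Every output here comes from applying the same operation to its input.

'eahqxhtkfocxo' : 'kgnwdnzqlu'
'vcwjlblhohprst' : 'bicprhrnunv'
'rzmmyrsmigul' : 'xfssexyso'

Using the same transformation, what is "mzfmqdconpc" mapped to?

sflswjiu

The transformation: delete the last 3 characters, then shift every letter 6 places forward in the alphabet (wrapping around).
Applying that to "mzfmqdconpc" gives "sflswjiu".
(Check on "vcwjlblhohprst": → "vcwjlblhohp" → "bicprhrnunv" ✓)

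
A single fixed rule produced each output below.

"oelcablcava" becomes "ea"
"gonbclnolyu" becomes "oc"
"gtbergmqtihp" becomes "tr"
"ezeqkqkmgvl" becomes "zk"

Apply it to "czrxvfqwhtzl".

The transformation: keep one character in every 3, starting at position 2 (positions 2nd, 5th, 8th, ...), then delete the last 2 characters.
Applying both steps to "czrxvfqwhtzl": "zvwz", then "zv".

zv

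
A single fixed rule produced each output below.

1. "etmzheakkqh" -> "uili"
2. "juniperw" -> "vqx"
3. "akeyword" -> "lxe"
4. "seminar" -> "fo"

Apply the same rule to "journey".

In each case the input is transformed by: shift every letter 1 place forward in the alphabet (wrapping around), then keep one character in every 3, starting at position 2 (positions 2nd, 5th, 8th, ...).
"journey" → "kpvsofz" → "po".

po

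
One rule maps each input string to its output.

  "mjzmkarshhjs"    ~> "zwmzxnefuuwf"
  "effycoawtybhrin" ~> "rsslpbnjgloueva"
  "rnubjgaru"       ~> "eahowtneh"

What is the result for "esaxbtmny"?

The transformation: shift every letter 13 places forward in the alphabet (wrapping around) — i.e. ROT13.
Doing the same to "esaxbtmny": "rfnkogzal".

rfnkogzal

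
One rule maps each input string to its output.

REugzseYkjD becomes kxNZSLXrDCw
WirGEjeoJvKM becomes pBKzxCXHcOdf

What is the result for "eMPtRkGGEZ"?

Each output is the input with this applied: flip the case of every letter, then shift every letter 7 places backward in the alphabet (wrapping around).
For "eMPtRkGGEZ", step one produces "EmpTrKggez"; step two turns that into "XfiMkDzzxs".

XfiMkDzzxs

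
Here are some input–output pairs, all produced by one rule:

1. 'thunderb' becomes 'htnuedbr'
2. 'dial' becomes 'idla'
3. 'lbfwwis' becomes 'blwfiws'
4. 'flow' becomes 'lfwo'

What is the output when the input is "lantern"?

The rule is to swap each adjacent pair of characters (1↔2, 3↔4, ...).
On "lantern" that produces "altnren".

altnren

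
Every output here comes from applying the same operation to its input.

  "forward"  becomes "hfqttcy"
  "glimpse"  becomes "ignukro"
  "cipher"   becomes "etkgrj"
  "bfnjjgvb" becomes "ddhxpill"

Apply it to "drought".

Rule — take characters alternately from the front and the back (1st, last, 2nd, 2nd-last, ...), then shift every letter 2 places forward in the alphabet (wrapping around).
On "drought": the first step gives "dtrhogu", and the second then gives "fvtjqiw".

fvtjqiw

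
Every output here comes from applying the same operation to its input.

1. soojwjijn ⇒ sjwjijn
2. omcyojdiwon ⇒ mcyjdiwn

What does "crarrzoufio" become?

crarrzufi

The rule is to remove every "o".
On "crarrzoufio" that produces "crarrzufi".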